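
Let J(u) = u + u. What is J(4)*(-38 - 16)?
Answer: -432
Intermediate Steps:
J(u) = 2*u
J(4)*(-38 - 16) = (2*4)*(-38 - 16) = 8*(-54) = -432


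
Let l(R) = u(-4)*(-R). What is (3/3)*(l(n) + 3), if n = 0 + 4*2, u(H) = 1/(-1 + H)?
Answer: 23/5 ≈ 4.6000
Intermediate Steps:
n = 8 (n = 0 + 8 = 8)
l(R) = R/5 (l(R) = (-R)/(-1 - 4) = (-R)/(-5) = -(-1)*R/5 = R/5)
(3/3)*(l(n) + 3) = (3/3)*((⅕)*8 + 3) = (3*(⅓))*(8/5 + 3) = 1*(23/5) = 23/5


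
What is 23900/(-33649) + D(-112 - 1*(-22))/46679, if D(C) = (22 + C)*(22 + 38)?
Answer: -1252916020/1570701671 ≈ -0.79768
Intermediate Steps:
D(C) = 1320 + 60*C (D(C) = (22 + C)*60 = 1320 + 60*C)
23900/(-33649) + D(-112 - 1*(-22))/46679 = 23900/(-33649) + (1320 + 60*(-112 - 1*(-22)))/46679 = 23900*(-1/33649) + (1320 + 60*(-112 + 22))*(1/46679) = -23900/33649 + (1320 + 60*(-90))*(1/46679) = -23900/33649 + (1320 - 5400)*(1/46679) = -23900/33649 - 4080*1/46679 = -23900/33649 - 4080/46679 = -1252916020/1570701671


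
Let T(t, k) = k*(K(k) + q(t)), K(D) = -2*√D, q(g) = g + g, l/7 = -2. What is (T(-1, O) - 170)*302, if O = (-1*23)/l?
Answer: -366326/7 - 3473*√322/49 ≈ -53604.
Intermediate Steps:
l = -14 (l = 7*(-2) = -14)
q(g) = 2*g
O = 23/14 (O = -1*23/(-14) = -23*(-1/14) = 23/14 ≈ 1.6429)
T(t, k) = k*(-2*√k + 2*t)
(T(-1, O) - 170)*302 = ((-23*√322/98 + 2*(23/14)*(-1)) - 170)*302 = ((-23*√322/98 - 23/7) - 170)*302 = ((-23/7 - 23*√322/98) - 170)*302 = (-1213/7 - 23*√322/98)*302 = -366326/7 - 3473*√322/49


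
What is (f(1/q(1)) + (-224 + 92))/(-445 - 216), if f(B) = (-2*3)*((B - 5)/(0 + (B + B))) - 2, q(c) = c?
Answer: 122/661 ≈ 0.18457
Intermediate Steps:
f(B) = -2 - 3*(-5 + B)/B (f(B) = -6*(-5 + B)/(0 + 2*B) - 2 = -6*(-5 + B)/(2*B) - 2 = -6*(-5 + B)*1/(2*B) - 2 = -3*(-5 + B)/B - 2 = -2 - 3*(-5 + B)/B)
(f(1/q(1)) + (-224 + 92))/(-445 - 216) = ((-5 + 15/(1/1)) + (-224 + 92))/(-445 - 216) = ((-5 + 15/1) - 132)/(-661) = ((-5 + 15*1) - 132)*(-1/661) = ((-5 + 15) - 132)*(-1/661) = (10 - 132)*(-1/661) = -122*(-1/661) = 122/661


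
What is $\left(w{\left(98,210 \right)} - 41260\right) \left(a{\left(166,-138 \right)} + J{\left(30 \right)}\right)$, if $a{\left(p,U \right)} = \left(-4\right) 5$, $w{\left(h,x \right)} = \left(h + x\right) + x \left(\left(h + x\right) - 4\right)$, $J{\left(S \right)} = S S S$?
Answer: $617518240$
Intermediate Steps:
$J{\left(S \right)} = S^{3}$ ($J{\left(S \right)} = S^{2} S = S^{3}$)
$w{\left(h,x \right)} = h + x + x \left(-4 + h + x\right)$ ($w{\left(h,x \right)} = \left(h + x\right) + x \left(-4 + h + x\right) = h + x + x \left(-4 + h + x\right)$)
$a{\left(p,U \right)} = -20$
$\left(w{\left(98,210 \right)} - 41260\right) \left(a{\left(166,-138 \right)} + J{\left(30 \right)}\right) = \left(\left(98 + 210^{2} - 630 + 98 \cdot 210\right) - 41260\right) \left(-20 + 30^{3}\right) = \left(\left(98 + 44100 - 630 + 20580\right) - 41260\right) \left(-20 + 27000\right) = \left(64148 - 41260\right) 26980 = 22888 \cdot 26980 = 617518240$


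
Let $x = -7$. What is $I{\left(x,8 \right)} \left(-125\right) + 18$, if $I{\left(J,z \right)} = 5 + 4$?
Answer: $-1107$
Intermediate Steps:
$I{\left(J,z \right)} = 9$
$I{\left(x,8 \right)} \left(-125\right) + 18 = 9 \left(-125\right) + 18 = -1125 + 18 = -1107$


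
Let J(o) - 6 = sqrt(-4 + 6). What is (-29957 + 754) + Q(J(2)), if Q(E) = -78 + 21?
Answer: -29260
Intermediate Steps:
J(o) = 6 + sqrt(2) (J(o) = 6 + sqrt(-4 + 6) = 6 + sqrt(2))
Q(E) = -57
(-29957 + 754) + Q(J(2)) = (-29957 + 754) - 57 = -29203 - 57 = -29260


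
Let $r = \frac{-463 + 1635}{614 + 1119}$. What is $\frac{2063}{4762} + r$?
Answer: $\frac{9156243}{8252546} \approx 1.1095$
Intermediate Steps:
$r = \frac{1172}{1733} \approx 0.67628$
$\frac{2063}{4762} + r = \frac{2063}{4762} + \frac{1172}{1733} = \frac{9156243}{8252546}$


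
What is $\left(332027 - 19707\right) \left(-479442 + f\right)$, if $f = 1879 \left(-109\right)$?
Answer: $-213705896960$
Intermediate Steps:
$f = -204811$
$\left(332027 - 19707\right) \left(-479442 + f\right) = \left(332027 - 19707\right) \left(-479442 - 204811\right) = 312320 \left(-684253\right) = -213705896960$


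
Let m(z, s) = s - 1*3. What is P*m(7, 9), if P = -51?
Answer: -306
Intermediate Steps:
m(z, s) = -3 + s (m(z, s) = s - 3 = -3 + s)
P*m(7, 9) = -51*(-3 + 9) = -51*6 = -306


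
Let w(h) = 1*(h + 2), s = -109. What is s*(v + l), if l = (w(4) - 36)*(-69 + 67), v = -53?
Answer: -763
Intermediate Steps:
w(h) = 2 + h (w(h) = 1*(2 + h) = 2 + h)
l = 60 (l = ((2 + 4) - 36)*(-69 + 67) = (6 - 36)*(-2) = -30*(-2) = 60)
s*(v + l) = -109*(-53 + 60) = -109*7 = -763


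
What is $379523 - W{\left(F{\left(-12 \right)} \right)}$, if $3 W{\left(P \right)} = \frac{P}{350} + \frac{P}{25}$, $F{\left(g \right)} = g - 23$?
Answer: $\frac{759047}{2} \approx 3.7952 \cdot 10^{5}$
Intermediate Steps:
$F{\left(g \right)} = -23 + g$
$W{\left(P \right)} = \frac{P}{70}$ ($W{\left(P \right)} = \frac{\frac{P}{350} + \frac{P}{25}}{3} = \frac{\frac{3}{70} P}{3} = \frac{P}{70}$)
$379523 - W{\left(F{\left(-12 \right)} \right)} = 379523 - \frac{-23 - 12}{70} = 379523 - \frac{1}{70} \left(-35\right) = 379523 - - \frac{1}{2} = 379523 + \frac{1}{2} = \frac{759047}{2}$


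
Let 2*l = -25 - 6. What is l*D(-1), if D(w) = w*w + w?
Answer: 0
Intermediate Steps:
D(w) = w + w² (D(w) = w² + w = w + w²)
l = -31/2 (l = (-25 - 6)/2 = (½)*(-31) = -31/2 ≈ -15.500)
l*D(-1) = -(-31)*(1 - 1)/2 = -(-31)*0/2 = -31/2*0 = 0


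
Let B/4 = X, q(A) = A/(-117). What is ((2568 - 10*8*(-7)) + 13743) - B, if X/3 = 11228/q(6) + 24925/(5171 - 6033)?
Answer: 1139809663/431 ≈ 2.6446e+6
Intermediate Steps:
q(A) = -A/117 (q(A) = A*(-1/117) = -A/117)
X = -566269131/862 (X = 3*(11228/((-1/117*6)) + 24925/(5171 - 6033)) = 3*(11228/(-2/39) + 24925/(-862)) = 3*(11228*(-39/2) + 24925*(-1/862)) = 3*(-218946 - 24925/862) = 3*(-188756377/862) = -566269131/862 ≈ -6.5693e+5)
B = -1132538262/431 (B = 4*(-566269131/862) = -1132538262/431 ≈ -2.6277e+6)
((2568 - 10*8*(-7)) + 13743) - B = ((2568 - 10*8*(-7)) + 13743) - 1*(-1132538262/431) = ((2568 - 80*(-7)) + 13743) + 1132538262/431 = ((2568 + 560) + 13743) + 1132538262/431 = (3128 + 13743) + 1132538262/431 = 16871 + 1132538262/431 = 1139809663/431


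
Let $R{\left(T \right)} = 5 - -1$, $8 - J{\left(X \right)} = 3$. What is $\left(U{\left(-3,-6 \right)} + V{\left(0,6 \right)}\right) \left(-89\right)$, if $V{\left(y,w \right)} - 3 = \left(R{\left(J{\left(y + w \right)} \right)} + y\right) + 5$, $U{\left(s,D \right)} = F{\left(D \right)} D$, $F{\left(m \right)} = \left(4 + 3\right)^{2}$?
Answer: $24920$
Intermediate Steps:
$J{\left(X \right)} = 5$ ($J{\left(X \right)} = 8 - 3 = 5$)
$F{\left(m \right)} = 49$ ($F{\left(m \right)} = 7^{2} = 49$)
$R{\left(T \right)} = 6$ ($R{\left(T \right)} = 5 + 1 = 6$)
$U{\left(s,D \right)} = 49 D$
$V{\left(y,w \right)} = 14 + y$ ($V{\left(y,w \right)} = 3 + \left(\left(6 + y\right) + 5\right) = 3 + \left(11 + y\right) = 14 + y$)
$\left(U{\left(-3,-6 \right)} + V{\left(0,6 \right)}\right) \left(-89\right) = \left(49 \left(-6\right) + \left(14 + 0\right)\right) \left(-89\right) = \left(-294 + 14\right) \left(-89\right) = \left(-280\right) \left(-89\right) = 24920$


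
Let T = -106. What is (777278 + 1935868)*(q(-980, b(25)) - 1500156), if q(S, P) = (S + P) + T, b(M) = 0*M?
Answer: -4073088727332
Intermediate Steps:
b(M) = 0
q(S, P) = -106 + P + S (q(S, P) = (S + P) - 106 = (P + S) - 106 = -106 + P + S)
(777278 + 1935868)*(q(-980, b(25)) - 1500156) = (777278 + 1935868)*((-106 + 0 - 980) - 1500156) = 2713146*(-1086 - 1500156) = 2713146*(-1501242) = -4073088727332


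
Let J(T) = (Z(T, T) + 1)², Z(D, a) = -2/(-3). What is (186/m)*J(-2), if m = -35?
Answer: -310/21 ≈ -14.762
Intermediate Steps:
Z(D, a) = ⅔ (Z(D, a) = -2*(-⅓) = ⅔)
J(T) = 25/9 (J(T) = (⅔ + 1)² = (5/3)² = 25/9)
(186/m)*J(-2) = (186/(-35))*(25/9) = (186*(-1/35))*(25/9) = -186/35*25/9 = -310/21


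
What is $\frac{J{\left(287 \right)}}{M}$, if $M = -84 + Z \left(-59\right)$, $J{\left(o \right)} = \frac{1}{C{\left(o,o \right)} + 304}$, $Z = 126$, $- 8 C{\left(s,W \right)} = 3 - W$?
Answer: $- \frac{1}{2552361} \approx -3.9179 \cdot 10^{-7}$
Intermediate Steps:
$C{\left(s,W \right)} = - \frac{3}{8} + \frac{W}{8}$ ($C{\left(s,W \right)} = - \frac{3 - W}{8} = - \frac{3}{8} + \frac{W}{8}$)
$J{\left(o \right)} = \frac{1}{\frac{2429}{8} + \frac{o}{8}}$ ($J{\left(o \right)} = \frac{1}{\left(- \frac{3}{8} + \frac{o}{8}\right) + 304} = \frac{1}{\frac{2429}{8} + \frac{o}{8}}$)
$M = -7518$ ($M = -84 + 126 \left(-59\right) = -84 - 7434 = -7518$)
$\frac{J{\left(287 \right)}}{M} = \frac{8 \frac{1}{2429 + 287}}{-7518} = \frac{8}{2716} \left(- \frac{1}{7518}\right) = 8 \cdot \frac{1}{2716} \left(- \frac{1}{7518}\right) = \frac{2}{679} \left(- \frac{1}{7518}\right) = - \frac{1}{2552361}$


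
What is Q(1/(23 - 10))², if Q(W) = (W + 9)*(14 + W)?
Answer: 466300836/28561 ≈ 16326.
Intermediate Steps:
Q(W) = (9 + W)*(14 + W)
Q(1/(23 - 10))² = (126 + (1/(23 - 10))² + 23/(23 - 10))² = (126 + (1/13)² + 23/13)² = (126 + (1/13)² + 23*(1/13))² = (126 + 1/169 + 23/13)² = (21594/169)² = 466300836/28561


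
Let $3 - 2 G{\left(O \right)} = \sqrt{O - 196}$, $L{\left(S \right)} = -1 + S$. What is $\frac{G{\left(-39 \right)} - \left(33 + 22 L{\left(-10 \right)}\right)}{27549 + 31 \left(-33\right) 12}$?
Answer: $\frac{421}{30546} - \frac{i \sqrt{235}}{30546} \approx 0.013782 - 0.00050186 i$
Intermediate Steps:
$G{\left(O \right)} = \frac{3}{2} - \frac{\sqrt{-196 + O}}{2}$ ($G{\left(O \right)} = \frac{3}{2} - \frac{\sqrt{O - 196}}{2} = \frac{3}{2} - \frac{\sqrt{-196 + O}}{2}$)
$\frac{G{\left(-39 \right)} - \left(33 + 22 L{\left(-10 \right)}\right)}{27549 + 31 \left(-33\right) 12} = \frac{\left(\frac{3}{2} - \frac{\sqrt{-196 - 39}}{2}\right) - \left(33 + 22 \left(-1 - 10\right)\right)}{27549 + 31 \left(-33\right) 12} = \frac{\left(\frac{3}{2} - \frac{\sqrt{-235}}{2}\right) - -209}{27549 - 12276} = \frac{\left(\frac{3}{2} - \frac{i \sqrt{235}}{2}\right) + \left(242 - 33\right)}{27549 - 12276} = \frac{\left(\frac{3}{2} - \frac{i \sqrt{235}}{2}\right) + 209}{15273} = \left(\frac{421}{2} - \frac{i \sqrt{235}}{2}\right) \frac{1}{15273} = \frac{421}{30546} - \frac{i \sqrt{235}}{30546}$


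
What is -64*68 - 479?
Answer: -4831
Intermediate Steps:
-64*68 - 479 = -4352 - 479 = -4831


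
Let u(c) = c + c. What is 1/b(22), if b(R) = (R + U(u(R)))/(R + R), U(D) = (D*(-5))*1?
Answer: -2/9 ≈ -0.22222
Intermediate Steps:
u(c) = 2*c
U(D) = -5*D (U(D) = -5*D*1 = -5*D)
b(R) = -9/2 (b(R) = (R - 10*R)/(R + R) = (R - 10*R)/((2*R)) = (-9*R)*(1/(2*R)) = -9/2)
1/b(22) = 1/(-9/2) = -2/9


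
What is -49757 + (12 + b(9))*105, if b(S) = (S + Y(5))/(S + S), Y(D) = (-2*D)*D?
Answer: -292417/6 ≈ -48736.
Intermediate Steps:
Y(D) = -2*D**2
b(S) = (-50 + S)/(2*S) (b(S) = (S - 2*5**2)/(S + S) = (S - 2*25)/((2*S)) = (S - 50)*(1/(2*S)) = (-50 + S)*(1/(2*S)) = (-50 + S)/(2*S))
-49757 + (12 + b(9))*105 = -49757 + (12 + (1/2)*(-50 + 9)/9)*105 = -49757 + (12 + (1/2)*(1/9)*(-41))*105 = -49757 + (12 - 41/18)*105 = -49757 + (175/18)*105 = -49757 + 6125/6 = -292417/6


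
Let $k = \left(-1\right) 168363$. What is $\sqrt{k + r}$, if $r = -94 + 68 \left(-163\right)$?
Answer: $3 i \sqrt{19949} \approx 423.72 i$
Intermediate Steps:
$r = -11178$ ($r = -94 - 11084 = -11178$)
$k = -168363$
$\sqrt{k + r} = \sqrt{-168363 - 11178} = \sqrt{-179541} = 3 i \sqrt{19949}$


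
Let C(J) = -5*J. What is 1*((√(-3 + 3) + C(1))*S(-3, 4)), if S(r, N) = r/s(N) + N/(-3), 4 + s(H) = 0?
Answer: 35/12 ≈ 2.9167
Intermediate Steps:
s(H) = -4 (s(H) = -4 + 0 = -4)
S(r, N) = -N/3 - r/4 (S(r, N) = r/(-4) + N/(-3) = r*(-¼) + N*(-⅓) = -r/4 - N/3 = -N/3 - r/4)
1*((√(-3 + 3) + C(1))*S(-3, 4)) = 1*((√(-3 + 3) - 5*1)*(-⅓*4 - ¼*(-3))) = 1*((√0 - 5)*(-4/3 + ¾)) = 1*((0 - 5)*(-7/12)) = 1*(-5*(-7/12)) = 1*(35/12) = 35/12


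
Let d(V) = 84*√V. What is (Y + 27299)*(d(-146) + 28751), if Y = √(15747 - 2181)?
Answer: (27299 + √13566)*(28751 + 84*I*√146) ≈ 7.8822e+8 + 2.7826e+7*I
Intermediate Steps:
Y = √13566 ≈ 116.47
(Y + 27299)*(d(-146) + 28751) = (√13566 + 27299)*(84*√(-146) + 28751) = (27299 + √13566)*(84*(I*√146) + 28751) = (27299 + √13566)*(84*I*√146 + 28751) = (27299 + √13566)*(28751 + 84*I*√146)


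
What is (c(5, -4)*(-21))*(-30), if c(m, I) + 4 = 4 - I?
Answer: 2520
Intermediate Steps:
c(m, I) = -I (c(m, I) = -4 + (4 - I) = -I)
(c(5, -4)*(-21))*(-30) = (-1*(-4)*(-21))*(-30) = (4*(-21))*(-30) = -84*(-30) = 2520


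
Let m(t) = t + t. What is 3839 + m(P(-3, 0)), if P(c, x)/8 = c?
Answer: 3791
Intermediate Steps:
P(c, x) = 8*c
m(t) = 2*t
3839 + m(P(-3, 0)) = 3839 + 2*(8*(-3)) = 3839 + 2*(-24) = 3839 - 48 = 3791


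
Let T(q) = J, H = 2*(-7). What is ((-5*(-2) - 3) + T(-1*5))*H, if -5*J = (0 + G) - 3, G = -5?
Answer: -602/5 ≈ -120.40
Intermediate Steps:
H = -14
J = 8/5 (J = -((0 - 5) - 3)/5 = -(-5 - 3)/5 = -⅕*(-8) = 8/5 ≈ 1.6000)
T(q) = 8/5
((-5*(-2) - 3) + T(-1*5))*H = ((-5*(-2) - 3) + 8/5)*(-14) = ((10 - 3) + 8/5)*(-14) = (7 + 8/5)*(-14) = (43/5)*(-14) = -602/5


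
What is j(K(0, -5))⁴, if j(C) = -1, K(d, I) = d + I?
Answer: 1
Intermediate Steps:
K(d, I) = I + d
j(K(0, -5))⁴ = (-1)⁴ = 1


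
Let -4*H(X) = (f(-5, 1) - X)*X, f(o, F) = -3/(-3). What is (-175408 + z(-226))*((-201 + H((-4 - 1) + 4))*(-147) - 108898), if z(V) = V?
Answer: 13949642633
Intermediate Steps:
f(o, F) = 1 (f(o, F) = -3*(-1/3) = 1)
H(X) = -X*(1 - X)/4 (H(X) = -(1 - X)*X/4 = -X*(1 - X)/4)
(-175408 + z(-226))*((-201 + H((-4 - 1) + 4))*(-147) - 108898) = (-175408 - 226)*((-201 + ((-4 - 1) + 4)*(-1 + ((-4 - 1) + 4))/4)*(-147) - 108898) = -175634*((-201 + (-5 + 4)*(-1 + (-5 + 4))/4)*(-147) - 108898) = -175634*((-201 + (1/4)*(-1)*(-1 - 1))*(-147) - 108898) = -175634*((-201 + (1/4)*(-1)*(-2))*(-147) - 108898) = -175634*((-201 + 1/2)*(-147) - 108898) = -175634*(-401/2*(-147) - 108898) = -175634*(58947/2 - 108898) = -175634*(-158849/2) = 13949642633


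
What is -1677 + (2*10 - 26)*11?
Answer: -1743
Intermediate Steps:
-1677 + (2*10 - 26)*11 = -1677 + (20 - 26)*11 = -1677 - 6*11 = -1677 - 66 = -1743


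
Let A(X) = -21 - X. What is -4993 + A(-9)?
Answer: -5005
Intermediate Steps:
-4993 + A(-9) = -4993 + (-21 - 1*(-9)) = -4993 + (-21 + 9) = -4993 - 12 = -5005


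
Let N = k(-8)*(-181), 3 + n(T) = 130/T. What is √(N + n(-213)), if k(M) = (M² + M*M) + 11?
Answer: 2*I*√285400617/213 ≈ 158.63*I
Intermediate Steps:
k(M) = 11 + 2*M² (k(M) = (M² + M²) + 11 = 2*M² + 11 = 11 + 2*M²)
n(T) = -3 + 130/T
N = -25159 (N = (11 + 2*(-8)²)*(-181) = (11 + 2*64)*(-181) = (11 + 128)*(-181) = 139*(-181) = -25159)
√(N + n(-213)) = √(-25159 + (-3 + 130/(-213))) = √(-25159 + (-3 + 130*(-1/213))) = √(-25159 + (-3 - 130/213)) = √(-25159 - 769/213) = √(-5359636/213) = 2*I*√285400617/213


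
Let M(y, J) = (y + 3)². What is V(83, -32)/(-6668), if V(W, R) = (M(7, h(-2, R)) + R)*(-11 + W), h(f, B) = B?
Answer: -1224/1667 ≈ -0.73425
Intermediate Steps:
M(y, J) = (3 + y)²
V(W, R) = (-11 + W)*(100 + R) (V(W, R) = ((3 + 7)² + R)*(-11 + W) = (10² + R)*(-11 + W) = (100 + R)*(-11 + W) = (-11 + W)*(100 + R))
V(83, -32)/(-6668) = (-1100 - 11*(-32) + 100*83 - 32*83)/(-6668) = (-1100 + 352 + 8300 - 2656)*(-1/6668) = 4896*(-1/6668) = -1224/1667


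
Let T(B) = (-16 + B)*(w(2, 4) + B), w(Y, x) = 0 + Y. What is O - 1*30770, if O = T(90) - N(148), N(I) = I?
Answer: -24110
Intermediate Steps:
w(Y, x) = Y
T(B) = (-16 + B)*(2 + B)
O = 6660 (O = (-32 + 90**2 - 14*90) - 1*148 = (-32 + 8100 - 1260) - 148 = 6808 - 148 = 6660)
O - 1*30770 = 6660 - 1*30770 = 6660 - 30770 = -24110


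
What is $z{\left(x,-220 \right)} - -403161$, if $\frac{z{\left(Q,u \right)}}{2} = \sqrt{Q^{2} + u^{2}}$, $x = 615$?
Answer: $403161 + 10 \sqrt{17065} \approx 4.0447 \cdot 10^{5}$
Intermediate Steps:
$z{\left(Q,u \right)} = 2 \sqrt{Q^{2} + u^{2}}$
$z{\left(x,-220 \right)} - -403161 = 2 \sqrt{615^{2} + \left(-220\right)^{2}} - -403161 = 2 \sqrt{378225 + 48400} + 403161 = 2 \sqrt{426625} + 403161 = 2 \cdot 5 \sqrt{17065} + 403161 = 10 \sqrt{17065} + 403161 = 403161 + 10 \sqrt{17065}$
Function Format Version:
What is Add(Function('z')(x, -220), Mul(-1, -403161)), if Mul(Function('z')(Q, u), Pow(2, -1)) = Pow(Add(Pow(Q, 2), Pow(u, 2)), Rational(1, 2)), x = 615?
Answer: Add(403161, Mul(10, Pow(17065, Rational(1, 2)))) ≈ 4.0447e+5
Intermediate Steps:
Function('z')(Q, u) = Mul(2, Pow(Add(Pow(Q, 2), Pow(u, 2)), Rational(1, 2)))
Add(Function('z')(x, -220), Mul(-1, -403161)) = Add(Mul(2, Pow(Add(Pow(615, 2), Pow(-220, 2)), Rational(1, 2))), Mul(-1, -403161)) = Add(Mul(2, Pow(Add(378225, 48400), Rational(1, 2))), 403161) = Add(Mul(2, Pow(426625, Rational(1, 2))), 403161) = Add(Mul(2, Mul(5, Pow(17065, Rational(1, 2)))), 403161) = Add(Mul(10, Pow(17065, Rational(1, 2))), 403161) = Add(403161, Mul(10, Pow(17065, Rational(1, 2))))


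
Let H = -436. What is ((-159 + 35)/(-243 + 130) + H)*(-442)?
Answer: 21721648/113 ≈ 1.9223e+5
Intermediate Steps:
((-159 + 35)/(-243 + 130) + H)*(-442) = ((-159 + 35)/(-243 + 130) - 436)*(-442) = (-124/(-113) - 436)*(-442) = (-124*(-1/113) - 436)*(-442) = (124/113 - 436)*(-442) = -49144/113*(-442) = 21721648/113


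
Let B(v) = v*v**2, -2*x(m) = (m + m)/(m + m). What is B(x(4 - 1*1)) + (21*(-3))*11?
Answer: -5545/8 ≈ -693.13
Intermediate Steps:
x(m) = -1/2 (x(m) = -(m + m)/(2*(m + m)) = -2*m/(2*(2*m)) = -2*m*1/(2*m)/2 = -1/2*1 = -1/2)
B(v) = v**3
B(x(4 - 1*1)) + (21*(-3))*11 = (-1/2)**3 + (21*(-3))*11 = -1/8 - 63*11 = -1/8 - 693 = -5545/8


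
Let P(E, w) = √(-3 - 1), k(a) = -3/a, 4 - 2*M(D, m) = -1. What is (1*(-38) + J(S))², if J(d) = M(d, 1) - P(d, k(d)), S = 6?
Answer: 5025/4 + 142*I ≈ 1256.3 + 142.0*I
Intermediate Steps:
M(D, m) = 5/2 (M(D, m) = 2 - ½*(-1) = 2 + ½ = 5/2)
P(E, w) = 2*I (P(E, w) = √(-4) = 2*I)
J(d) = 5/2 - 2*I
(1*(-38) + J(S))² = (1*(-38) + (5/2 - 2*I))² = (-38 + (5/2 - 2*I))² = (-71/2 - 2*I)²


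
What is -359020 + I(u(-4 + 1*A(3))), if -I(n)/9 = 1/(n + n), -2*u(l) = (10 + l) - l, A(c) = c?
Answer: -3590191/10 ≈ -3.5902e+5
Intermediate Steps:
u(l) = -5 (u(l) = -((10 + l) - l)/2 = -½*10 = -5)
I(n) = -9/(2*n) (I(n) = -9/(n + n) = -9*1/(2*n) = -9/(2*n))
-359020 + I(u(-4 + 1*A(3))) = -359020 - 9/2/(-5) = -359020 - 9/2*(-⅕) = -359020 + 9/10 = -3590191/10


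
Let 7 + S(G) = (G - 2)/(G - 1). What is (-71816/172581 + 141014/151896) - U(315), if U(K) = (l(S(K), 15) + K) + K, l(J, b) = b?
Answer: -2815806122087/4369060596 ≈ -644.49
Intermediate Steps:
S(G) = -7 + (-2 + G)/(-1 + G) (S(G) = -7 + (G - 2)/(G - 1) = -7 + (-2 + G)/(-1 + G))
U(K) = 15 + 2*K (U(K) = (15 + K) + K = 15 + 2*K)
(-71816/172581 + 141014/151896) - U(315) = (-71816/172581 + 141014/151896) - (15 + 2*315) = (-71816*1/172581 + 141014*(1/151896)) - (15 + 630) = (-71816/172581 + 70507/75948) - 1*645 = 2237962333/4369060596 - 645 = -2815806122087/4369060596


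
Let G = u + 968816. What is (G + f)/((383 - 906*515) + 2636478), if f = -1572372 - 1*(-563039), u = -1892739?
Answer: -1933256/2170271 ≈ -0.89079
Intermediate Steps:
G = -923923 (G = -1892739 + 968816 = -923923)
f = -1009333 (f = -1572372 + 563039 = -1009333)
(G + f)/((383 - 906*515) + 2636478) = (-923923 - 1009333)/((383 - 906*515) + 2636478) = -1933256/((383 - 466590) + 2636478) = -1933256/(-466207 + 2636478) = -1933256/2170271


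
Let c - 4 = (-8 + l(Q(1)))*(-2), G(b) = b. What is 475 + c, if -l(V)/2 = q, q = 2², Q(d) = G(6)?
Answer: 511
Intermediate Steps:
Q(d) = 6
q = 4
l(V) = -8 (l(V) = -2*4 = -8)
c = 36 (c = 4 + (-8 - 8)*(-2) = 4 - 16*(-2) = 4 + 32 = 36)
475 + c = 475 + 36 = 511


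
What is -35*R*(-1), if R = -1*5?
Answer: -175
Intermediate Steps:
R = -5
-35*R*(-1) = -35*(-5)*(-1) = 175*(-1) = -175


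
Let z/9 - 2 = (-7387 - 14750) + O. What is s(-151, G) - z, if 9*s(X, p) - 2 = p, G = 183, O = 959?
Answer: 1715441/9 ≈ 1.9060e+5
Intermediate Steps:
s(X, p) = 2/9 + p/9
z = -190584 (z = 18 + 9*((-7387 - 14750) + 959) = 18 + 9*(-22137 + 959) = 18 + 9*(-21178) = 18 - 190602 = -190584)
s(-151, G) - z = (2/9 + (⅑)*183) - 1*(-190584) = (2/9 + 61/3) + 190584 = 185/9 + 190584 = 1715441/9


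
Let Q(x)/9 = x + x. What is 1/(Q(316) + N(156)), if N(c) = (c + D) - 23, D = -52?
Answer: 1/5769 ≈ 0.00017334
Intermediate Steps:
N(c) = -75 + c (N(c) = (c - 52) - 23 = (-52 + c) - 23 = -75 + c)
Q(x) = 18*x (Q(x) = 9*(x + x) = 9*(2*x) = 18*x)
1/(Q(316) + N(156)) = 1/(18*316 + (-75 + 156)) = 1/(5688 + 81) = 1/5769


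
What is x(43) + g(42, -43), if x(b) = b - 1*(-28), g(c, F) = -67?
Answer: 4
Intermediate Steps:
x(b) = 28 + b (x(b) = b + 28 = 28 + b)
x(43) + g(42, -43) = (28 + 43) - 67 = 71 - 67 = 4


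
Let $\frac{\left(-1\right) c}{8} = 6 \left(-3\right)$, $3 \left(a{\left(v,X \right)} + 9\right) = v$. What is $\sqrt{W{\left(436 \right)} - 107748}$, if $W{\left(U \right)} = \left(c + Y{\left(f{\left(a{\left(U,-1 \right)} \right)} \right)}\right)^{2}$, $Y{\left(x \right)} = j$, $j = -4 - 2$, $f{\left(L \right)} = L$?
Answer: $24 i \sqrt{154} \approx 297.83 i$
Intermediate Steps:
$a{\left(v,X \right)} = -9 + \frac{v}{3}$
$j = -6$ ($j = -4 - 2 = -6$)
$Y{\left(x \right)} = -6$
$c = 144$ ($c = - 8 \cdot 6 \left(-3\right) = \left(-8\right) \left(-18\right) = 144$)
$W{\left(U \right)} = 19044$ ($W{\left(U \right)} = \left(144 - 6\right)^{2} = 138^{2} = 19044$)
$\sqrt{W{\left(436 \right)} - 107748} = \sqrt{19044 - 107748} = \sqrt{-88704} = 24 i \sqrt{154}$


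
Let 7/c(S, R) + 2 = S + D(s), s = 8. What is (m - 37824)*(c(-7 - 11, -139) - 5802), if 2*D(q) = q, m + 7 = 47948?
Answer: -939252163/16 ≈ -5.8703e+7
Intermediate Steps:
m = 47941 (m = -7 + 47948 = 47941)
D(q) = q/2
c(S, R) = 7/(2 + S) (c(S, R) = 7/(-2 + (S + (½)*8)) = 7/(-2 + (S + 4)) = 7/(-2 + (4 + S)) = 7/(2 + S))
(m - 37824)*(c(-7 - 11, -139) - 5802) = (47941 - 37824)*(7/(2 + (-7 - 11)) - 5802) = 10117*(7/(2 - 18) - 5802) = 10117*(7/(-16) - 5802) = 10117*(7*(-1/16) - 5802) = 10117*(-7/16 - 5802) = 10117*(-92839/16) = -939252163/16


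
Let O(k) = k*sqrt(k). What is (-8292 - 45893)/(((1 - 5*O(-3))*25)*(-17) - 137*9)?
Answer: 89838730/124670839 - 345429375*I*sqrt(3)/124670839 ≈ 0.72061 - 4.799*I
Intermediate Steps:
O(k) = k**(3/2)
(-8292 - 45893)/(((1 - 5*O(-3))*25)*(-17) - 137*9) = (-8292 - 45893)/(((1 - (-15)*I*sqrt(3))*25)*(-17) - 137*9) = -54185/(((1 - (-15)*I*sqrt(3))*25)*(-17) - 1233) = -54185/(((1 + 15*I*sqrt(3))*25)*(-17) - 1233) = -54185/((25 + 375*I*sqrt(3))*(-17) - 1233) = -54185/((-425 - 6375*I*sqrt(3)) - 1233) = -54185/(-1658 - 6375*I*sqrt(3))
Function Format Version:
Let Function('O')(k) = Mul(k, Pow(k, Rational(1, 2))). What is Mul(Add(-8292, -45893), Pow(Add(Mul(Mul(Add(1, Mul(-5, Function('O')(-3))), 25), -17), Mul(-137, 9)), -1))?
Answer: Add(Rational(89838730, 124670839), Mul(Rational(-345429375, 124670839), I, Pow(3, Rational(1, 2)))) ≈ Add(0.72061, Mul(-4.7990, I))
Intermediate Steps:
Function('O')(k) = Pow(k, Rational(3, 2))
Mul(Add(-8292, -45893), Pow(Add(Mul(Mul(Add(1, Mul(-5, Function('O')(-3))), 25), -17), Mul(-137, 9)), -1)) = Mul(Add(-8292, -45893), Pow(Add(Mul(Mul(Add(1, Mul(-5, Pow(-3, Rational(3, 2)))), 25), -17), Mul(-137, 9)), -1)) = Mul(-54185, Pow(Add(Mul(Mul(Add(1, Mul(-5, Mul(-3, I, Pow(3, Rational(1, 2))))), 25), -17), -1233), -1)) = Mul(-54185, Pow(Add(Mul(Mul(Add(1, Mul(15, I, Pow(3, Rational(1, 2)))), 25), -17), -1233), -1)) = Mul(-54185, Pow(Add(Mul(Add(25, Mul(375, I, Pow(3, Rational(1, 2)))), -17), -1233), -1)) = Mul(-54185, Pow(Add(Add(-425, Mul(-6375, I, Pow(3, Rational(1, 2)))), -1233), -1)) = Mul(-54185, Pow(Add(-1658, Mul(-6375, I, Pow(3, Rational(1, 2)))), -1))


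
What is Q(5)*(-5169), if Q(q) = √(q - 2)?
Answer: -5169*√3 ≈ -8953.0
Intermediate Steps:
Q(q) = √(-2 + q)
Q(5)*(-5169) = √(-2 + 5)*(-5169) = √3*(-5169) = -5169*√3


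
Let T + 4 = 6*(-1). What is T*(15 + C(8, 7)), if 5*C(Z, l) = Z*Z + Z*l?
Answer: -390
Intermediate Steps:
T = -10 (T = -4 + 6*(-1) = -4 - 6 = -10)
C(Z, l) = Z**2/5 + Z*l/5 (C(Z, l) = (Z*Z + Z*l)/5 = (Z**2 + Z*l)/5 = Z**2/5 + Z*l/5)
T*(15 + C(8, 7)) = -10*(15 + (1/5)*8*(8 + 7)) = -10*(15 + (1/5)*8*15) = -10*(15 + 24) = -10*39 = -390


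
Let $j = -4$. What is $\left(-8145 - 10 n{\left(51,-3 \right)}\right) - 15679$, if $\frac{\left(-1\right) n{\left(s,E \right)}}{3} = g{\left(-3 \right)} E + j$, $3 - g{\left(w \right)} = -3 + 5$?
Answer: $-24034$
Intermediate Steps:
$g{\left(w \right)} = 1$ ($g{\left(w \right)} = 3 - \left(-3 + 5\right) = 3 - 2 = 1$)
$n{\left(s,E \right)} = 12 - 3 E$ ($n{\left(s,E \right)} = - 3 \left(1 E - 4\right) = - 3 \left(E - 4\right) = - 3 \left(-4 + E\right) = 12 - 3 E$)
$\left(-8145 - 10 n{\left(51,-3 \right)}\right) - 15679 = \left(-8145 - 10 \left(12 - -9\right)\right) - 15679 = \left(-8145 - 10 \left(12 + 9\right)\right) - 15679 = \left(-8145 - 210\right) - 15679 = -8355 - 15679 = -24034$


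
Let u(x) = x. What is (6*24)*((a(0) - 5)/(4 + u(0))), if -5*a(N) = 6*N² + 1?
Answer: -936/5 ≈ -187.20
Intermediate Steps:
a(N) = -⅕ - 6*N²/5 (a(N) = -(6*N² + 1)/5 = -(1 + 6*N²)/5 = -⅕ - 6*N²/5)
(6*24)*((a(0) - 5)/(4 + u(0))) = (6*24)*(((-⅕ - 6/5*0²) - 5)/(4 + 0)) = 144*(((-⅕ - 6/5*0) - 5)/4) = 144*(((-⅕ + 0) - 5)*(¼)) = 144*((-⅕ - 5)*(¼)) = 144*(-26/5*¼) = 144*(-13/10) = -936/5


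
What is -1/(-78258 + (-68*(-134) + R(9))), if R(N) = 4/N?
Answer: 9/622310 ≈ 1.4462e-5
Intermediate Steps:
-1/(-78258 + (-68*(-134) + R(9))) = -1/(-78258 + (-68*(-134) + 4/9)) = -1/(-78258 + (9112 + 4*(1/9))) = -1/(-78258 + (9112 + 4/9)) = -1/(-78258 + 82012/9) = -1/(-622310/9) = -1*(-9/622310) = 9/622310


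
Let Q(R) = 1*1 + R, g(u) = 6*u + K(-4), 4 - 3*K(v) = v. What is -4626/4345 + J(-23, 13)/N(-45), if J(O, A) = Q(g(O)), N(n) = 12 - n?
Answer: -2542081/742995 ≈ -3.4214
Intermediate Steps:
K(v) = 4/3 - v/3
g(u) = 8/3 + 6*u (g(u) = 6*u + (4/3 - ⅓*(-4)) = 6*u + (4/3 + 4/3) = 6*u + 8/3 = 8/3 + 6*u)
Q(R) = 1 + R
J(O, A) = 11/3 + 6*O (J(O, A) = 1 + (8/3 + 6*O) = 11/3 + 6*O)
-4626/4345 + J(-23, 13)/N(-45) = -4626/4345 + (11/3 + 6*(-23))/(12 - 1*(-45)) = -4626*1/4345 + (11/3 - 138)/(12 + 45) = -4626/4345 - 403/3/57 = -4626/4345 - 403/3*1/57 = -4626/4345 - 403/171 = -2542081/742995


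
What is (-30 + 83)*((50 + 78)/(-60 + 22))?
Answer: -3392/19 ≈ -178.53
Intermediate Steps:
(-30 + 83)*((50 + 78)/(-60 + 22)) = 53*(128/(-38)) = 53*(128*(-1/38)) = 53*(-64/19) = -3392/19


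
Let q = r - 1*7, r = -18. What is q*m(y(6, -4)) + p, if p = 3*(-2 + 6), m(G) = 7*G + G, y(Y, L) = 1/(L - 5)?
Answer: 308/9 ≈ 34.222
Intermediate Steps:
y(Y, L) = 1/(-5 + L)
m(G) = 8*G
q = -25 (q = -18 - 1*7 = -18 - 7 = -25)
p = 12 (p = 3*4 = 12)
q*m(y(6, -4)) + p = -200/(-5 - 4) + 12 = -200/(-9) + 12 = -200*(-1)/9 + 12 = -25*(-8/9) + 12 = 200/9 + 12 = 308/9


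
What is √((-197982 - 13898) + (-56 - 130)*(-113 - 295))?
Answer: 2*I*√33998 ≈ 368.77*I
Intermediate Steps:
√((-197982 - 13898) + (-56 - 130)*(-113 - 295)) = √(-211880 - 186*(-408)) = √(-211880 + 75888) = √(-135992) = 2*I*√33998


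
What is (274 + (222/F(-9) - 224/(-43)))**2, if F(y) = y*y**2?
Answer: 8493004604176/109181601 ≈ 77788.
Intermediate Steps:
F(y) = y**3
(274 + (222/F(-9) - 224/(-43)))**2 = (274 + (222/((-9)**3) - 224/(-43)))**2 = (274 + (222/(-729) - 224*(-1/43)))**2 = (274 + (222*(-1/729) + 224/43))**2 = (274 + (-74/243 + 224/43))**2 = (274 + 51250/10449)**2 = (2914276/10449)**2 = 8493004604176/109181601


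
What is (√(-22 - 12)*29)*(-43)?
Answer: -1247*I*√34 ≈ -7271.2*I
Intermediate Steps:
(√(-22 - 12)*29)*(-43) = (√(-34)*29)*(-43) = ((I*√34)*29)*(-43) = (29*I*√34)*(-43) = -1247*I*√34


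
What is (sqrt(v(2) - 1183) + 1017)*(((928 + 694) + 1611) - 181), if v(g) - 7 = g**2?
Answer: 3103884 + 6104*I*sqrt(293) ≈ 3.1039e+6 + 1.0448e+5*I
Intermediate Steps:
v(g) = 7 + g**2
(sqrt(v(2) - 1183) + 1017)*(((928 + 694) + 1611) - 181) = (sqrt((7 + 2**2) - 1183) + 1017)*(((928 + 694) + 1611) - 181) = (sqrt((7 + 4) - 1183) + 1017)*((1622 + 1611) - 181) = (sqrt(11 - 1183) + 1017)*(3233 - 181) = (sqrt(-1172) + 1017)*3052 = (2*I*sqrt(293) + 1017)*3052 = (1017 + 2*I*sqrt(293))*3052 = 3103884 + 6104*I*sqrt(293)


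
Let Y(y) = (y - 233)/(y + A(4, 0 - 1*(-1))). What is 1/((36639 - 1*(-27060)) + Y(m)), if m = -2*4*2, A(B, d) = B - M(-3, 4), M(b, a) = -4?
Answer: 8/509841 ≈ 1.5691e-5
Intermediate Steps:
A(B, d) = 4 + B (A(B, d) = B - 1*(-4) = B + 4 = 4 + B)
m = -16 (m = -8*2 = -16)
Y(y) = (-233 + y)/(8 + y) (Y(y) = (y - 233)/(y + (4 + 4)) = (-233 + y)/(y + 8) = (-233 + y)/(8 + y))
1/((36639 - 1*(-27060)) + Y(m)) = 1/((36639 - 1*(-27060)) + (-233 - 16)/(8 - 16)) = 1/((36639 + 27060) - 249/(-8)) = 1/(63699 - ⅛*(-249)) = 1/(63699 + 249/8) = 1/(509841/8) = 8/509841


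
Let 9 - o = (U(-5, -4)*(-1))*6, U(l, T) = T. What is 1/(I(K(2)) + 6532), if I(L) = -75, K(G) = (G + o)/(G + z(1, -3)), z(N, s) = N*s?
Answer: 1/6457 ≈ 0.00015487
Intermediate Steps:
o = -15 (o = 9 - (-4*(-1))*6 = 9 - 4*6 = 9 - 1*24 = 9 - 24 = -15)
K(G) = (-15 + G)/(-3 + G) (K(G) = (G - 15)/(G + 1*(-3)) = (-15 + G)/(G - 3) = (-15 + G)/(-3 + G))
1/(I(K(2)) + 6532) = 1/(-75 + 6532) = 1/6457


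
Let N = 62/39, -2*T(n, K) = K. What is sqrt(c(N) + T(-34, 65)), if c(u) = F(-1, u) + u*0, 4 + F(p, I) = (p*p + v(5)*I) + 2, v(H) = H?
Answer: I*sqrt(155454)/78 ≈ 5.0548*I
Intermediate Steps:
T(n, K) = -K/2
N = 62/39 (N = 62*(1/39) = 62/39 ≈ 1.5897)
F(p, I) = -2 + p**2 + 5*I (F(p, I) = -4 + ((p*p + 5*I) + 2) = -4 + ((p**2 + 5*I) + 2) = -4 + (2 + p**2 + 5*I) = -2 + p**2 + 5*I)
c(u) = -1 + 5*u (c(u) = (-2 + (-1)**2 + 5*u) + u*0 = (-2 + 1 + 5*u) + 0 = (-1 + 5*u) + 0 = -1 + 5*u)
sqrt(c(N) + T(-34, 65)) = sqrt((-1 + 5*(62/39)) - 1/2*65) = sqrt((-1 + 310/39) - 65/2) = sqrt(271/39 - 65/2) = sqrt(-1993/78) = I*sqrt(155454)/78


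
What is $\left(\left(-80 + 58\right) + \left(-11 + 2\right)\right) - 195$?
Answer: $-226$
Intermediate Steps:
$\left(\left(-80 + 58\right) + \left(-11 + 2\right)\right) - 195 = \left(-22 - 9\right) - 195 = -31 - 195 = -226$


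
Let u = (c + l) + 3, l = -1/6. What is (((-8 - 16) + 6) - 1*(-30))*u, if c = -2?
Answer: 10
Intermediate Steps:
l = -1/6 (l = -1*1/6 = -1/6 ≈ -0.16667)
u = 5/6 (u = (-2 - 1/6) + 3 = -13/6 + 3 = 5/6 ≈ 0.83333)
(((-8 - 16) + 6) - 1*(-30))*u = (((-8 - 16) + 6) - 1*(-30))*(5/6) = ((-24 + 6) + 30)*(5/6) = (-18 + 30)*(5/6) = 12*(5/6) = 10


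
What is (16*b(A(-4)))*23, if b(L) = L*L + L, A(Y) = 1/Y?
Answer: -69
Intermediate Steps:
b(L) = L + L**2 (b(L) = L**2 + L = L + L**2)
(16*b(A(-4)))*23 = (16*((1 + 1/(-4))/(-4)))*23 = (16*(-(1 - 1/4)/4))*23 = (16*(-1/4*3/4))*23 = (16*(-3/16))*23 = -3*23 = -69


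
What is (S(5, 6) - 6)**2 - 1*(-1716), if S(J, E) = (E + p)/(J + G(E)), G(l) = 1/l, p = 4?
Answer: 1664952/961 ≈ 1732.5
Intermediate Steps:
S(J, E) = (4 + E)/(J + 1/E) (S(J, E) = (E + 4)/(J + 1/E) = (4 + E)/(J + 1/E))
(S(5, 6) - 6)**2 - 1*(-1716) = (6*(4 + 6)/(1 + 6*5) - 6)**2 - 1*(-1716) = (6*10/(1 + 30) - 6)**2 + 1716 = (6*10/31 - 6)**2 + 1716 = (6*(1/31)*10 - 6)**2 + 1716 = (60/31 - 6)**2 + 1716 = (-126/31)**2 + 1716 = 15876/961 + 1716 = 1664952/961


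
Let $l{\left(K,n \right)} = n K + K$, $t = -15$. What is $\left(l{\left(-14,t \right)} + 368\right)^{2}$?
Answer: $318096$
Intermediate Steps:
$l{\left(K,n \right)} = K + K n$ ($l{\left(K,n \right)} = K n + K = K + K n$)
$\left(l{\left(-14,t \right)} + 368\right)^{2} = \left(- 14 \left(1 - 15\right) + 368\right)^{2} = \left(\left(-14\right) \left(-14\right) + 368\right)^{2} = \left(196 + 368\right)^{2} = 564^{2} = 318096$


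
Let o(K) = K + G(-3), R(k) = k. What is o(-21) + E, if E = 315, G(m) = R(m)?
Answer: 291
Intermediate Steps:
G(m) = m
o(K) = -3 + K (o(K) = K - 3 = -3 + K)
o(-21) + E = (-3 - 21) + 315 = -24 + 315 = 291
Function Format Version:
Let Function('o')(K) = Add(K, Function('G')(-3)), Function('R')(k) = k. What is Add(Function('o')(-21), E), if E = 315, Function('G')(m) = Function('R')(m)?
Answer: 291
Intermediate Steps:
Function('G')(m) = m
Function('o')(K) = Add(-3, K) (Function('o')(K) = Add(K, -3) = Add(-3, K))
Add(Function('o')(-21), E) = Add(Add(-3, -21), 315) = Add(-24, 315) = 291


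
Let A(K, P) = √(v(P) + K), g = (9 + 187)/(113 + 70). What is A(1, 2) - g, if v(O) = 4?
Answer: -196/183 + √5 ≈ 1.1650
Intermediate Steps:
g = 196/183 ≈ 1.0710
A(K, P) = √(4 + K)
A(1, 2) - g = √(4 + 1) - 1*196/183 = √5 - 196/183 = -196/183 + √5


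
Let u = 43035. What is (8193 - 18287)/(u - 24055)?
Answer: -5047/9490 ≈ -0.53182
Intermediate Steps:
(8193 - 18287)/(u - 24055) = (8193 - 18287)/(43035 - 24055) = -10094/18980 = -10094*1/18980 = -5047/9490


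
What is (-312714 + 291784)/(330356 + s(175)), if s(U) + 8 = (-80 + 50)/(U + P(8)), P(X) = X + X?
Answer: -1998815/31548219 ≈ -0.063357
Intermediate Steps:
P(X) = 2*X
s(U) = -8 - 30/(16 + U) (s(U) = -8 + (-80 + 50)/(U + 2*8) = -8 - 30/(U + 16) = -8 - 30/(16 + U))
(-312714 + 291784)/(330356 + s(175)) = (-312714 + 291784)/(330356 + 2*(-79 - 4*175)/(16 + 175)) = -20930/(330356 + 2*(-79 - 700)/191) = -20930/(330356 + 2*(1/191)*(-779)) = -20930/(330356 - 1558/191) = -20930/63096438/191 = -20930*191/63096438 = -1998815/31548219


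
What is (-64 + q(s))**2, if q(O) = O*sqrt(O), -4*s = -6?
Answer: 32795/8 - 96*sqrt(6) ≈ 3864.2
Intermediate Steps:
s = 3/2 (s = -1/4*(-6) = 3/2 ≈ 1.5000)
q(O) = O**(3/2)
(-64 + q(s))**2 = (-64 + (3/2)**(3/2))**2 = (-64 + 3*sqrt(6)/4)**2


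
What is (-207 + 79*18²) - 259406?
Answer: -234017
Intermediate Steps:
(-207 + 79*18²) - 259406 = (-207 + 79*324) - 259406 = (-207 + 25596) - 259406 = 25389 - 259406 = -234017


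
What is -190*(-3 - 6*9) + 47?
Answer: 10877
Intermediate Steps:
-190*(-3 - 6*9) + 47 = -190*(-3 - 54) + 47 = -190*(-57) + 47 = 10830 + 47 = 10877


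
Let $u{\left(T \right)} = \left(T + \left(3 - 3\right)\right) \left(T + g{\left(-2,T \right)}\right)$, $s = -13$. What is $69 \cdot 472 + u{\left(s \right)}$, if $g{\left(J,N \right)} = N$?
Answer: $32906$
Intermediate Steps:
$u{\left(T \right)} = 2 T^{2}$ ($u{\left(T \right)} = \left(T + \left(3 - 3\right)\right) \left(T + T\right) = \left(T + 0\right) 2 T = T 2 T = 2 T^{2}$)
$69 \cdot 472 + u{\left(s \right)} = 69 \cdot 472 + 2 \left(-13\right)^{2} = 32568 + 2 \cdot 169 = 32568 + 338 = 32906$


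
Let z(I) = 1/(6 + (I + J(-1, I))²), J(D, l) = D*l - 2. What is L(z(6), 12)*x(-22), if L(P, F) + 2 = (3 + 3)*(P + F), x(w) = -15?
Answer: -1059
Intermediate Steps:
J(D, l) = -2 + D*l
z(I) = ⅒ (z(I) = 1/(6 + (I + (-2 - I))²) = 1/(6 + (-2)²) = 1/(6 + 4) = 1/10 = ⅒)
L(P, F) = -2 + 6*F + 6*P (L(P, F) = -2 + (3 + 3)*(P + F) = -2 + 6*(F + P) = -2 + (6*F + 6*P) = -2 + 6*F + 6*P)
L(z(6), 12)*x(-22) = (-2 + 6*12 + 6*(⅒))*(-15) = (-2 + 72 + ⅗)*(-15) = (353/5)*(-15) = -1059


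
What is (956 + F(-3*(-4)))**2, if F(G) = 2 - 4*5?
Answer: 879844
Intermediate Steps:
F(G) = -18 (F(G) = 2 - 20 = -18)
(956 + F(-3*(-4)))**2 = (956 - 18)**2 = 938**2 = 879844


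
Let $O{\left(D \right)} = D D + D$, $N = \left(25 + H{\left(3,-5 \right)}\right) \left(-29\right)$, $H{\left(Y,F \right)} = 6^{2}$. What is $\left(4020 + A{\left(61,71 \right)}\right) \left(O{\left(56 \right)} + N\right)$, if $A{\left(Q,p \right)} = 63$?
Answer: $5810109$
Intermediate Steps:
$H{\left(Y,F \right)} = 36$
$N = -1769$ ($N = \left(25 + 36\right) \left(-29\right) = 61 \left(-29\right) = -1769$)
$O{\left(D \right)} = D + D^{2}$ ($O{\left(D \right)} = D^{2} + D = D + D^{2}$)
$\left(4020 + A{\left(61,71 \right)}\right) \left(O{\left(56 \right)} + N\right) = \left(4020 + 63\right) \left(56 \left(1 + 56\right) - 1769\right) = 4083 \left(56 \cdot 57 - 1769\right) = 4083 \left(3192 - 1769\right) = 4083 \cdot 1423 = 5810109$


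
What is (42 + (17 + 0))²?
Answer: 3481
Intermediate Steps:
(42 + (17 + 0))² = (42 + 17)² = 59² = 3481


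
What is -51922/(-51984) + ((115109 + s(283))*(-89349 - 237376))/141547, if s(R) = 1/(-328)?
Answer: -715690960040713/2693619189 ≈ -2.6570e+5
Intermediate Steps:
s(R) = -1/328
-51922/(-51984) + ((115109 + s(283))*(-89349 - 237376))/141547 = -51922/(-51984) + ((115109 - 1/328)*(-89349 - 237376))/141547 = -51922*(-1/51984) + ((37755751/328)*(-326725))*(1/141547) = 25961/25992 - 12335747745475/328*1/141547 = 25961/25992 - 1762249677925/6632488 = -715690960040713/2693619189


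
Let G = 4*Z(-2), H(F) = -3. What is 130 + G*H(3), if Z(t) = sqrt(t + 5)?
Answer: 130 - 12*sqrt(3) ≈ 109.22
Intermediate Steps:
Z(t) = sqrt(5 + t)
G = 4*sqrt(3) (G = 4*sqrt(5 - 2) = 4*sqrt(3) ≈ 6.9282)
130 + G*H(3) = 130 + (4*sqrt(3))*(-3) = 130 - 12*sqrt(3)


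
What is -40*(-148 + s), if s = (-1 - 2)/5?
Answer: 5944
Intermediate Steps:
s = -3/5 (s = (1/5)*(-3) = -3/5 ≈ -0.60000)
-40*(-148 + s) = -40*(-148 - 3/5) = -40*(-743/5) = 5944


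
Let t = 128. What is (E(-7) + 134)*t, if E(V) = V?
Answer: 16256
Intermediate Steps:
(E(-7) + 134)*t = (-7 + 134)*128 = 127*128 = 16256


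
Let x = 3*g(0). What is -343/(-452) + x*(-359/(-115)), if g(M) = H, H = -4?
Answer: -1907771/51980 ≈ -36.702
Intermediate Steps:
g(M) = -4
x = -12 (x = 3*(-4) = -12)
-343/(-452) + x*(-359/(-115)) = -343/(-452) - (-4308)/(-115) = -343*(-1/452) - (-4308)*(-1)/115 = 343/452 - 12*359/115 = 343/452 - 4308/115 = -1907771/51980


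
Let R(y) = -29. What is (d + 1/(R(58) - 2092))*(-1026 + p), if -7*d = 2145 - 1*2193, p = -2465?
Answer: -50769613/2121 ≈ -23937.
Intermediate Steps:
d = 48/7 (d = -(2145 - 1*2193)/7 = -(2145 - 2193)/7 = -⅐*(-48) = 48/7 ≈ 6.8571)
(d + 1/(R(58) - 2092))*(-1026 + p) = (48/7 + 1/(-29 - 2092))*(-1026 - 2465) = (48/7 + 1/(-2121))*(-3491) = (48/7 - 1/2121)*(-3491) = (14543/2121)*(-3491) = -50769613/2121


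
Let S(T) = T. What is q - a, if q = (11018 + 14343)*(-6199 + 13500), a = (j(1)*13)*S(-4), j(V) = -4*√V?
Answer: 185160453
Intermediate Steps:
a = 208 (a = (-4*√1*13)*(-4) = (-4*1*13)*(-4) = -4*13*(-4) = -52*(-4) = 208)
q = 185160661 (q = 25361*7301 = 185160661)
q - a = 185160661 - 1*208 = 185160661 - 208 = 185160453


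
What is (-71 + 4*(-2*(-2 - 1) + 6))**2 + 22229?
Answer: 22758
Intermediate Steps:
(-71 + 4*(-2*(-2 - 1) + 6))**2 + 22229 = (-71 + 4*(-2*(-3) + 6))**2 + 22229 = (-71 + 4*(6 + 6))**2 + 22229 = (-71 + 4*12)**2 + 22229 = (-71 + 48)**2 + 22229 = (-23)**2 + 22229 = 529 + 22229 = 22758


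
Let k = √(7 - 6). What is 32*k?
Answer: 32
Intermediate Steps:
k = 1 (k = √1 = 1)
32*k = 32*1 = 32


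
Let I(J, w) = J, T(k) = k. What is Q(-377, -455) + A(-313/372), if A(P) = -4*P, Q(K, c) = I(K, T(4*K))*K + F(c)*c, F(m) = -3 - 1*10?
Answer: 13768405/93 ≈ 1.4805e+5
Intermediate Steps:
F(m) = -13 (F(m) = -3 - 10 = -13)
Q(K, c) = K**2 - 13*c (Q(K, c) = K*K - 13*c = K**2 - 13*c)
Q(-377, -455) + A(-313/372) = ((-377)**2 - 13*(-455)) - (-1252)/372 = (142129 + 5915) - (-1252)/372 = 148044 - 4*(-313/372) = 148044 + 313/93 = 13768405/93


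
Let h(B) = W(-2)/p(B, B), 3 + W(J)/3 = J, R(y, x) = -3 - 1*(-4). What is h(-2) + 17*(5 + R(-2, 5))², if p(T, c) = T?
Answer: 1239/2 ≈ 619.50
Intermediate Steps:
R(y, x) = 1 (R(y, x) = -3 + 4 = 1)
W(J) = -9 + 3*J
h(B) = -15/B (h(B) = (-9 + 3*(-2))/B = (-9 - 6)/B = -15/B)
h(-2) + 17*(5 + R(-2, 5))² = -15/(-2) + 17*(5 + 1)² = -15*(-½) + 17*6² = 15/2 + 17*36 = 15/2 + 612 = 1239/2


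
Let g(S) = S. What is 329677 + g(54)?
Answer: 329731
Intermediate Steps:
329677 + g(54) = 329677 + 54 = 329731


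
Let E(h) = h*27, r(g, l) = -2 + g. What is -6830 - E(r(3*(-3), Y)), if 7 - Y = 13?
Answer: -6533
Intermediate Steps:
Y = -6 (Y = 7 - 1*13 = 7 - 13 = -6)
E(h) = 27*h
-6830 - E(r(3*(-3), Y)) = -6830 - 27*(-2 + 3*(-3)) = -6830 - 27*(-2 - 9) = -6830 - 27*(-11) = -6830 - 1*(-297) = -6830 + 297 = -6533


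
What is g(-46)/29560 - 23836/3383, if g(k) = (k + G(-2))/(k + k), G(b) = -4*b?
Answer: -32411175083/4600068080 ≈ -7.0458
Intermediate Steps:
g(k) = (8 + k)/(2*k) (g(k) = (k - 4*(-2))/(k + k) = (k + 8)/((2*k)) = (8 + k)*(1/(2*k)) = (8 + k)/(2*k))
g(-46)/29560 - 23836/3383 = ((1/2)*(8 - 46)/(-46))/29560 - 23836/3383 = ((1/2)*(-1/46)*(-38))*(1/29560) - 23836*1/3383 = (19/46)*(1/29560) - 23836/3383 = 19/1359760 - 23836/3383 = -32411175083/4600068080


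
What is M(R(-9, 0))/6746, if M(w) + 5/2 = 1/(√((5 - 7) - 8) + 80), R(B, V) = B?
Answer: (-5*√10 + 398*I)/(13492*(√10 - 80*I)) ≈ -0.00036874 - 7.313e-8*I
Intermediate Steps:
M(w) = -5/2 + 1/(80 + I*√10) (M(w) = -5/2 + 1/(√((5 - 7) - 8) + 80) = -5/2 + 1/(√(-2 - 8) + 80) = -5/2 + 1/(√(-10) + 80) = -5/2 + 1/(I*√10 + 80) = -5/2 + 1/(80 + I*√10))
M(R(-9, 0))/6746 = ((-5*√10 + 398*I)/(2*(√10 - 80*I)))/6746 = ((-5*√10 + 398*I)/(2*(√10 - 80*I)))*(1/6746) = (-5*√10 + 398*I)/(13492*(√10 - 80*I))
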